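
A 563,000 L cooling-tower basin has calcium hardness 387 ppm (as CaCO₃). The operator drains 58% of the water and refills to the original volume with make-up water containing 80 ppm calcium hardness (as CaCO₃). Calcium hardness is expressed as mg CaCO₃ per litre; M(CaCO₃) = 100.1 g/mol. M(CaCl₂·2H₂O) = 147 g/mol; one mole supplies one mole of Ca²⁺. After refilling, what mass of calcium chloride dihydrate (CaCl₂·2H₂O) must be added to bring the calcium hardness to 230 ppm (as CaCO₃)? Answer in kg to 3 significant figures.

17.4 kg

After draining 58% and refilling: 387 × 0.42 + 80 × 0.58 = 208.94 ppm.
Deficit to target: 230 − 208.94 = 21.06 mg/L.
As CaCO₃: 21.06 mg/L × 563,000 L = 11,860 g; ÷ 100.1 = 118.4 mol Ca²⁺.
Mass: 118.4 × 147 = 17,410 g.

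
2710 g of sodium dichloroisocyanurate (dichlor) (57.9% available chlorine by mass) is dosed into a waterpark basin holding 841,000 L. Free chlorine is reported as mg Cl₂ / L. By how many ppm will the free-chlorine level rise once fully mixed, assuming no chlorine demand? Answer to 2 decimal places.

Available chlorine delivered: 2710 g × 0.579 = 1569 g as Cl₂.
Concentration rise: 1569 g / 841,000 L = 1.866 mg/L = 1.87 ppm.

1.87 ppm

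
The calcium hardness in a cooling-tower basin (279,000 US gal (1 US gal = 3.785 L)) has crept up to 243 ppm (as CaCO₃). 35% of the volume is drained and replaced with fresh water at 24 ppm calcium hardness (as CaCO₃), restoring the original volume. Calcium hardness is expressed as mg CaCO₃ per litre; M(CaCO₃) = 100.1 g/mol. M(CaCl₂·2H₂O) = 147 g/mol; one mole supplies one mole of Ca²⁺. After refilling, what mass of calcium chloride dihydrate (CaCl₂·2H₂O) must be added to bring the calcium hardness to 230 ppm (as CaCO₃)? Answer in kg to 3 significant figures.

Volume: 279,000 US gal × 3.785 L/gal = 1,056,015 L.
After draining 35% and refilling: 243 × 0.65 + 24 × 0.35 = 166.35 ppm.
Deficit to target: 230 − 166.35 = 63.65 mg/L.
As CaCO₃: 63.65 mg/L × 1,056,015 L = 67,220 g; ÷ 100.1 = 671.5 mol Ca²⁺.
Mass: 671.5 × 147 = 98,710 g.

98.7 kg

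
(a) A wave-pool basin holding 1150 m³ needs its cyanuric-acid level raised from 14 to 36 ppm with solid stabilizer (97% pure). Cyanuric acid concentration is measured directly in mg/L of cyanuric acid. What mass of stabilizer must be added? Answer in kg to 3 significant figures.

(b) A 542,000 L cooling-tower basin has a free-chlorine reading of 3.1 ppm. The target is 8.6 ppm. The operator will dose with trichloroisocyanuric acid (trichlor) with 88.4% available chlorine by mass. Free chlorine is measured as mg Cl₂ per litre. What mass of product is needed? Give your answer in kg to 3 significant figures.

(a) Volume: 1150 m³ = 1,150,000 L.
(a) CYA to add: (36 − 14) = 22 mg/L × 1,150,000 L = 25,300 g cyanuric acid.
(a) At 97% purity: 25,300 / 0.97 = 26,080 g product.

(b) Chlorine deficit: 8.6 − 3.1 = 5.5 ppm = 5.5 mg/L as Cl₂.
(b) Cl₂ equivalent needed: 5.5 mg/L × 542,000 L = 2,981,000 mg = 2981 g.
(b) Product at 88.4% available chlorine: 2981 / 0.884 = 3372 g.

(a) 26.1 kg; (b) 3.37 kg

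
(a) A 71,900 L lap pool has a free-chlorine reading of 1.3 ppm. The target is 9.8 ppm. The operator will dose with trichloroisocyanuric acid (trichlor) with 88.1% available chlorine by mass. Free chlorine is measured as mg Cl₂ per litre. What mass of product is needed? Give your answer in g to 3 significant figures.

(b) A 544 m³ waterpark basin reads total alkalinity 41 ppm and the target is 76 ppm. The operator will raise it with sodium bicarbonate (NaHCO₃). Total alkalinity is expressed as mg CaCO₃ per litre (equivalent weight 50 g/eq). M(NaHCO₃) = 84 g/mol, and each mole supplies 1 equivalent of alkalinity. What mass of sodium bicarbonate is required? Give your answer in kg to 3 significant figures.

(a) 694 g; (b) 32.0 kg

(a) Chlorine deficit: 9.8 − 1.3 = 8.5 ppm = 8.5 mg/L as Cl₂.
(a) Cl₂ equivalent needed: 8.5 mg/L × 71,900 L = 611,200 mg = 611.1 g.
(a) Product at 88.1% available chlorine: 611.1 / 0.881 = 693.7 g.

(b) Volume: 544 m³ = 544,000 L.
(b) Alkalinity to add: (76 − 41) = 35 mg/L as CaCO₃ × 544,000 L = 19,040 g as CaCO₃.
(b) Equivalents: 19,040 g ÷ 50 g/eq = 380.8 eq.
(b) NaHCO₃ supplies 1 eq per mole → 380.8 mol.
(b) Mass: 380.8 mol × 84 g/mol = 31,990 g.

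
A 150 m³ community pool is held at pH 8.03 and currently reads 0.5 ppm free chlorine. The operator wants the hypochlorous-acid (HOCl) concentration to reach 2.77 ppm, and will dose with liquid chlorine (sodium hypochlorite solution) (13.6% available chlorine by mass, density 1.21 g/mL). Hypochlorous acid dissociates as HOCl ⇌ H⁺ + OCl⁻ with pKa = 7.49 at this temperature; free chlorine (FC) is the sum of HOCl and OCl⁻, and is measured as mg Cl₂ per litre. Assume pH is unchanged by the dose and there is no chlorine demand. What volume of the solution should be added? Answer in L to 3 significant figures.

10.8 L

Volume: 150 m³ = 150,000 L.
[OCl⁻]/[HOCl] = 10^(pH − pKa) = 10^(8.03 − 7.49) = 3.467; fraction as HOCl = 1/(1 + 3.467) = 0.2238.
Free chlorine required for 2.77 ppm HOCl: 2.77 / 0.2238 = 12.37 ppm.
FC to add: 12.37 − 0.5 = 11.87 mg/L as Cl₂.
Cl₂ equivalent: 11.87 mg/L × 150,000 L = 1781 g.
Product at 13.6% available Cl: 1781 / 0.136 = 13,100 g.
Volume: 13,100 g ÷ 1.21 g/mL = 10,820 mL.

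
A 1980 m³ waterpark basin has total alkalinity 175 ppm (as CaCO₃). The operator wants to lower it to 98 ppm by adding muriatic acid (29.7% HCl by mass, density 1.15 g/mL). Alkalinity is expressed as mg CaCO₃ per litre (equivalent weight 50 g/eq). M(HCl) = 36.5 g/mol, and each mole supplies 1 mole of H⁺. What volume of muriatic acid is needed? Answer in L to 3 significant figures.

326 L

Volume: 1980 m³ = 1,980,000 L.
Alkalinity to neutralize: (175 − 98) = 77 mg/L as CaCO₃ × 1,980,000 L = 152,500 g as CaCO₃.
Equivalents of H⁺ required: 152,500 ÷ 50 g/eq = 3049 eq = 3049 mol HCl.
Mass of HCl: 3049 × 36.5 = 111,300 g.
Mass of 29.7% solution: 111,300 / 0.297 = 374,700 g.
Volume: 374,700 g ÷ 1.15 g/mL = 325,900 mL.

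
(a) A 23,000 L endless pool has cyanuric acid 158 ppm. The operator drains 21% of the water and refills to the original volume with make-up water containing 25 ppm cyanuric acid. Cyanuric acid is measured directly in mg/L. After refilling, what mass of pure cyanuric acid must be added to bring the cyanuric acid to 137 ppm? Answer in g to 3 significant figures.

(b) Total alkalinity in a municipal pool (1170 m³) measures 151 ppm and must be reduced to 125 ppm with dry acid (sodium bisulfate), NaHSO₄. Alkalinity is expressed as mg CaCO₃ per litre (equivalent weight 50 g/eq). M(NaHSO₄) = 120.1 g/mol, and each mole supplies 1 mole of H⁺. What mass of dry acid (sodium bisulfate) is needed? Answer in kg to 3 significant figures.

(a) 159 g; (b) 73.1 kg

(a) After draining 21% and refilling: 158 × 0.79 + 25 × 0.21 = 130.07 ppm.
(a) Deficit to target: 137 − 130.07 = 6.93 mg/L.
(a) Mass: 6.93 mg/L × 23,000 L = 159.4 g cyanuric acid.

(b) Volume: 1170 m³ = 1,170,000 L.
(b) Alkalinity to neutralize: (151 − 125) = 26 mg/L as CaCO₃ × 1,170,000 L = 30,420 g as CaCO₃.
(b) Equivalents of H⁺ required: 30,420 ÷ 50 g/eq = 608.4 eq = 608.4 mol NaHSO₄.
(b) Mass of NaHSO₄: 608.4 × 120.1 = 73,070 g.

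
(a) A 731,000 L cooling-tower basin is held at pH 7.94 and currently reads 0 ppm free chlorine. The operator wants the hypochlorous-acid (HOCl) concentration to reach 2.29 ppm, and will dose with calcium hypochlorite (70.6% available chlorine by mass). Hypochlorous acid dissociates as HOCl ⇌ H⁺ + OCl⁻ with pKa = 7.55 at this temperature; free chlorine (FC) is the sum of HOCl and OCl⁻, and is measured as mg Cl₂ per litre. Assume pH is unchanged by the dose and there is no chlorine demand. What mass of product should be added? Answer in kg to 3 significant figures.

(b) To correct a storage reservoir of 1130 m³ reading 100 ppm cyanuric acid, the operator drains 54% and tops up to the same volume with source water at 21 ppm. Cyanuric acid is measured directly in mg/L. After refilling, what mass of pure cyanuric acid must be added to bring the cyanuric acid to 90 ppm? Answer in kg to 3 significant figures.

(a) [OCl⁻]/[HOCl] = 10^(pH − pKa) = 10^(7.94 − 7.55) = 2.455; fraction as HOCl = 1/(1 + 2.455) = 0.2895.
(a) Free chlorine required for 2.29 ppm HOCl: 2.29 / 0.2895 = 7.911 ppm.
(a) FC to add: 7.911 − 0 = 7.911 mg/L as Cl₂.
(a) Cl₂ equivalent: 7.911 mg/L × 731,000 L = 5783 g.
(a) Product at 70.6% available Cl: 5783 / 0.706 = 8191 g.

(b) Volume: 1130 m³ = 1,130,000 L.
(b) After draining 54% and refilling: 100 × 0.46 + 21 × 0.54 = 57.34 ppm.
(b) Deficit to target: 90 − 57.34 = 32.66 mg/L.
(b) Mass: 32.66 mg/L × 1,130,000 L = 36,910 g cyanuric acid.

(a) 8.19 kg; (b) 36.9 kg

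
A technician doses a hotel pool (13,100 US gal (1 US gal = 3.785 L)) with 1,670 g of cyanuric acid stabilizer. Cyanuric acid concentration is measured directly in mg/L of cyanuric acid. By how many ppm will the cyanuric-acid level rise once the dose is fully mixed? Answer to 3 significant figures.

Volume: 13,100 US gal × 3.785 L/gal = 49,584 L.
Rise: 1,670 g / 49,584 L × 1000 = 33.68 mg/L.

33.7 ppm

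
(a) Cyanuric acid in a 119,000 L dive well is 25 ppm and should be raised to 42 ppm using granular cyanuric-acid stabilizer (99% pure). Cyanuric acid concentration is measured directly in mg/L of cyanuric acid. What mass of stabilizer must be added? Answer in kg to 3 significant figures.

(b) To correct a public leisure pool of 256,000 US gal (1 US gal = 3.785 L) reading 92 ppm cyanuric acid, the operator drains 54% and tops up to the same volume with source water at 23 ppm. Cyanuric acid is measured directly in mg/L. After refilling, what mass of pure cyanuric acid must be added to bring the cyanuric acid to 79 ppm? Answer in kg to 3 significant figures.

(a) 2.04 kg; (b) 23.5 kg

(a) CYA to add: (42 − 25) = 17 mg/L × 119,000 L = 2023 g cyanuric acid.
(a) At 99% purity: 2023 / 0.99 = 2043 g product.

(b) Volume: 256,000 US gal × 3.785 L/gal = 968,960 L.
(b) After draining 54% and refilling: 92 × 0.46 + 23 × 0.54 = 54.74 ppm.
(b) Deficit to target: 79 − 54.74 = 24.26 mg/L.
(b) Mass: 24.26 mg/L × 968,960 L = 23,510 g cyanuric acid.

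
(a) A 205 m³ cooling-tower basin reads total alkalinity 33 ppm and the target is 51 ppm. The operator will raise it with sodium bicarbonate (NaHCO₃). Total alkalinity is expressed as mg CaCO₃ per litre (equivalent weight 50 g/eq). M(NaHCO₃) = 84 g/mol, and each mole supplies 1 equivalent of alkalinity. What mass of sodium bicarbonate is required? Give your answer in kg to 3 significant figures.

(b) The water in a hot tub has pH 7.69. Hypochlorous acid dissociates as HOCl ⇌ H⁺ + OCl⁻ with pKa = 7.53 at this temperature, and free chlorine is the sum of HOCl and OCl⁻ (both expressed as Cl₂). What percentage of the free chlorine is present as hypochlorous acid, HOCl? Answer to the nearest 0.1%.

(a) Volume: 205 m³ = 205,000 L.
(a) Alkalinity to add: (51 − 33) = 18 mg/L as CaCO₃ × 205,000 L = 3690 g as CaCO₃.
(a) Equivalents: 3690 g ÷ 50 g/eq = 73.8 eq.
(a) NaHCO₃ supplies 1 eq per mole → 73.8 mol.
(a) Mass: 73.8 mol × 84 g/mol = 6199 g.

(b) [OCl⁻]/[HOCl] = 10^(pH − pKa) = 10^(7.69 − 7.53) = 10^0.16 = 1.445.
(b) Fraction as HOCl = 1 / (1 + 1.445) = 0.4089.

(a) 6.20 kg; (b) 40.9%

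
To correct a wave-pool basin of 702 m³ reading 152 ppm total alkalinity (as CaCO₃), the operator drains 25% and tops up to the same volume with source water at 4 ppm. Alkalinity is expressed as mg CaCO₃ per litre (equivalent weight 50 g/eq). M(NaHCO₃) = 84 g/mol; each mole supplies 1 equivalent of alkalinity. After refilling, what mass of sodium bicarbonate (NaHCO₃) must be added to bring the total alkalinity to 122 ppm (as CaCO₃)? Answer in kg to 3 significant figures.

8.26 kg

Volume: 702 m³ = 702,000 L.
After draining 25% and refilling: 152 × 0.75 + 4 × 0.25 = 115 ppm.
Deficit to target: 122 − 115 = 7 mg/L.
As CaCO₃: 7 mg/L × 702,000 L = 4914 g; ÷ 50 g/eq ÷ 1 = 98.28 mol NaHCO₃.
Mass: 98.28 × 84 = 8256 g.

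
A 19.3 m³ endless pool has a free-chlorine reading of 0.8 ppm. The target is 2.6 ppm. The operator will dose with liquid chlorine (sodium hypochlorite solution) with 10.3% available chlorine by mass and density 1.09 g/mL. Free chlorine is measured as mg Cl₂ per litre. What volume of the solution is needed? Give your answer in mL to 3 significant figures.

309 mL

Volume: 19.3 m³ = 19,300 L.
Chlorine deficit: 2.6 − 0.8 = 1.8 ppm = 1.8 mg/L as Cl₂.
Cl₂ equivalent needed: 1.8 mg/L × 19,300 L = 34,740 mg = 34.74 g.
Product at 10.3% available chlorine: 34.74 / 0.103 = 337.3 g.
Volume at density 1.09 g/mL: 337.3 g ÷ 1.09 g/mL = 309.4 mL.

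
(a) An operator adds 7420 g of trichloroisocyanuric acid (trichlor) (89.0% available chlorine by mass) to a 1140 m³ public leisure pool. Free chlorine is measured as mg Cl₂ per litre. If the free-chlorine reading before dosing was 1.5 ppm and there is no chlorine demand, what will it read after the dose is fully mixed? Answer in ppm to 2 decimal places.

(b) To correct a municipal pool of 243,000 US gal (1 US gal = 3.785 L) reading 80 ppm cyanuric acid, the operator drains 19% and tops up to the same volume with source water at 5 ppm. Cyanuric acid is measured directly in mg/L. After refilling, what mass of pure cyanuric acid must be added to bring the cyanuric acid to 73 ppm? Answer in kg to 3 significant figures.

(a) Volume: 1140 m³ = 1,140,000 L.
(a) Available chlorine delivered: 7420 g × 0.89 = 6604 g as Cl₂.
(a) Concentration rise: 6604 g / 1,140,000 L = 5.793 mg/L = 5.79 ppm.
(a) Final FC: 1.5 + 5.79 = 7.29 ppm.

(b) Volume: 243,000 US gal × 3.785 L/gal = 919,755 L.
(b) After draining 19% and refilling: 80 × 0.81 + 5 × 0.19 = 65.75 ppm.
(b) Deficit to target: 73 − 65.75 = 7.25 mg/L.
(b) Mass: 7.25 mg/L × 919,755 L = 6668 g cyanuric acid.

(a) 7.29 ppm; (b) 6.67 kg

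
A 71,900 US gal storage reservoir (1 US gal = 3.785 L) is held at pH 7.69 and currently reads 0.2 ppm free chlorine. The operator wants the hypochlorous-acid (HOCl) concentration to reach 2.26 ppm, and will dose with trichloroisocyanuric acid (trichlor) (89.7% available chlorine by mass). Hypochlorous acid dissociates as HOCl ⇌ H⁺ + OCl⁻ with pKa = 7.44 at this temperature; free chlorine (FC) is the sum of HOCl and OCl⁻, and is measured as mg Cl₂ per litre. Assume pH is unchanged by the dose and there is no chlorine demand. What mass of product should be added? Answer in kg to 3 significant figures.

1.84 kg

Volume: 71,900 US gal × 3.785 L/gal = 272,142 L.
[OCl⁻]/[HOCl] = 10^(pH − pKa) = 10^(7.69 − 7.44) = 1.778; fraction as HOCl = 1/(1 + 1.778) = 0.3599.
Free chlorine required for 2.26 ppm HOCl: 2.26 / 0.3599 = 6.279 ppm.
FC to add: 6.279 − 0.2 = 6.079 mg/L as Cl₂.
Cl₂ equivalent: 6.079 mg/L × 272,142 L = 1654 g.
Product at 89.7% available Cl: 1654 / 0.897 = 1844 g.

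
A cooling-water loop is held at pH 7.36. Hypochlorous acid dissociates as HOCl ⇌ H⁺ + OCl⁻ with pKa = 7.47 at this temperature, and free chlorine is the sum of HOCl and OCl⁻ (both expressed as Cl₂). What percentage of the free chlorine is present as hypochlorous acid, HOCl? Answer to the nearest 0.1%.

[OCl⁻]/[HOCl] = 10^(pH − pKa) = 10^(7.36 − 7.47) = 10^-0.11 = 0.7762.
Fraction as HOCl = 1 / (1 + 0.7762) = 0.563.

56.3%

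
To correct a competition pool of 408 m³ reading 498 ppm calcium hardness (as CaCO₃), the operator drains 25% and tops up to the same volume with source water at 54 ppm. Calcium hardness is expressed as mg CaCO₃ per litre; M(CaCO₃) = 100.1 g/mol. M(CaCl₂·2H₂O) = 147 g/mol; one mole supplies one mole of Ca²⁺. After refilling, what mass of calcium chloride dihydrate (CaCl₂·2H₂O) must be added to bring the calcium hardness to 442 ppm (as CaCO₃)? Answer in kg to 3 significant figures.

Volume: 408 m³ = 408,000 L.
After draining 25% and refilling: 498 × 0.75 + 54 × 0.25 = 387 ppm.
Deficit to target: 442 − 387 = 55 mg/L.
As CaCO₃: 55 mg/L × 408,000 L = 22,440 g; ÷ 100.1 = 224.2 mol Ca²⁺.
Mass: 224.2 × 147 = 32,950 g.

33.0 kg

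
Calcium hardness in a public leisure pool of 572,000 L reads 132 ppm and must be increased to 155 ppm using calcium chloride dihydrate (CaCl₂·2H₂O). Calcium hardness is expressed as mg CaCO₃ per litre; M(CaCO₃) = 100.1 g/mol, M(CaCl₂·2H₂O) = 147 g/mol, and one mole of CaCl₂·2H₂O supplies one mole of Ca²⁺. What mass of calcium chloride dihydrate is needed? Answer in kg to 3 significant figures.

Hardness to add: (155 − 132) = 23 mg/L as CaCO₃ × 572,000 L = 13,160 g as CaCO₃.
Moles of Ca²⁺ (1 mol Ca²⁺ ≡ 1 mol CaCO₃): 13,160 / 100.1 g/mol = 131.4 mol.
Mass of CaCl₂·2H₂O: 131.4 × 147 = 19,320 g.

19.3 kg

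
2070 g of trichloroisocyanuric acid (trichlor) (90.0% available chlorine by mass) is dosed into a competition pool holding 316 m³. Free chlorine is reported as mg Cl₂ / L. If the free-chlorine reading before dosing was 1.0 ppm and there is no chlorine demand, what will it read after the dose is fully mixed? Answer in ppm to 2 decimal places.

Volume: 316 m³ = 316,000 L.
Available chlorine delivered: 2070 g × 0.9 = 1863 g as Cl₂.
Concentration rise: 1863 g / 316,000 L = 5.896 mg/L = 5.90 ppm.
Final FC: 1.0 + 5.90 = 6.90 ppm.

6.90 ppm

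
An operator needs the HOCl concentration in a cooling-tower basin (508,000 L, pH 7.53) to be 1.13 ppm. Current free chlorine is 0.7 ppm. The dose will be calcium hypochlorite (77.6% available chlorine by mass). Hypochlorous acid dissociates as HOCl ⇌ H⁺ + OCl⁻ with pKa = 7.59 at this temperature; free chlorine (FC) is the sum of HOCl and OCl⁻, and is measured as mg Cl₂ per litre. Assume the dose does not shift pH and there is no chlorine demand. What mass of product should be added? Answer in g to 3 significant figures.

[OCl⁻]/[HOCl] = 10^(pH − pKa) = 10^(7.53 − 7.59) = 0.871; fraction as HOCl = 1/(1 + 0.871) = 0.5345.
Free chlorine required for 1.13 ppm HOCl: 1.13 / 0.5345 = 2.114 ppm.
FC to add: 2.114 − 0.7 = 1.414 mg/L as Cl₂.
Cl₂ equivalent: 1.414 mg/L × 508,000 L = 718.4 g.
Product at 77.6% available Cl: 718.4 / 0.776 = 925.8 g.

926 g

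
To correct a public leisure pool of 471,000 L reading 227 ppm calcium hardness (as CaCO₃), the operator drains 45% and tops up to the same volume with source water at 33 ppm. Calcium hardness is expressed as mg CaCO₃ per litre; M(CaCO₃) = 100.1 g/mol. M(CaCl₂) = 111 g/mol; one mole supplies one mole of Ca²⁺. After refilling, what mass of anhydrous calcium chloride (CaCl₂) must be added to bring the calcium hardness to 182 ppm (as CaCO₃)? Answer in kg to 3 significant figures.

22.1 kg

After draining 45% and refilling: 227 × 0.55 + 33 × 0.45 = 139.7 ppm.
Deficit to target: 182 − 139.7 = 42.3 mg/L.
As CaCO₃: 42.3 mg/L × 471,000 L = 19,920 g; ÷ 100.1 = 199 mol Ca²⁺.
Mass: 199 × 111 = 22,090 g.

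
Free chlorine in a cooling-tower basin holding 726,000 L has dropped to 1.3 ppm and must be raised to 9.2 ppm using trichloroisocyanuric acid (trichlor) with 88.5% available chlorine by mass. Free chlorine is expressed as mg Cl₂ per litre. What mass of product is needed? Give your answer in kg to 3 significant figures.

6.48 kg

Chlorine deficit: 9.2 − 1.3 = 7.9 ppm = 7.9 mg/L as Cl₂.
Cl₂ equivalent needed: 7.9 mg/L × 726,000 L = 5,735,000 mg = 5735 g.
Product at 88.5% available chlorine: 5735 / 0.885 = 6481 g.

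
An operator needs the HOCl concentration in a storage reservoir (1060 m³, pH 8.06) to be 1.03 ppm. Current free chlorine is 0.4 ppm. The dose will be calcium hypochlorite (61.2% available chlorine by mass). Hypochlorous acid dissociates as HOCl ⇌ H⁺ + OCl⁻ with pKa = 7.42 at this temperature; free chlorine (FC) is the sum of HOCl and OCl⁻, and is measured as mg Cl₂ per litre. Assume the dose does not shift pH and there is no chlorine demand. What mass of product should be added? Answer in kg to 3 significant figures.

Volume: 1060 m³ = 1,060,000 L.
[OCl⁻]/[HOCl] = 10^(pH − pKa) = 10^(8.06 − 7.42) = 4.365; fraction as HOCl = 1/(1 + 4.365) = 0.1864.
Free chlorine required for 1.03 ppm HOCl: 1.03 / 0.1864 = 5.526 ppm.
FC to add: 5.526 − 0.4 = 5.126 mg/L as Cl₂.
Cl₂ equivalent: 5.126 mg/L × 1,060,000 L = 5434 g.
Product at 61.2% available Cl: 5434 / 0.612 = 8879 g.

8.88 kg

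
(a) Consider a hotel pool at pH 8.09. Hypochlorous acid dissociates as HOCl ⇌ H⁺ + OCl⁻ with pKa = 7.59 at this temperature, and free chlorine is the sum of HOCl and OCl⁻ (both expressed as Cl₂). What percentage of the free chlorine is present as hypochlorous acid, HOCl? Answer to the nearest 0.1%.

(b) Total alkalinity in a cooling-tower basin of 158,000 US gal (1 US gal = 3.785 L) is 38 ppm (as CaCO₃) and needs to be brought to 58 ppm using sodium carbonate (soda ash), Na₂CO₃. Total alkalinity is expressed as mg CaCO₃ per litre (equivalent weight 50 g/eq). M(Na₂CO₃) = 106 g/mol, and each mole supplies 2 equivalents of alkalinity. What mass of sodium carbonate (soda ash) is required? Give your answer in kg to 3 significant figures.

(a) [OCl⁻]/[HOCl] = 10^(pH − pKa) = 10^(8.09 − 7.59) = 10^0.50 = 3.162.
(a) Fraction as HOCl = 1 / (1 + 3.162) = 0.2403.

(b) Volume: 158,000 US gal × 3.785 L/gal = 598,030 L.
(b) Alkalinity to add: (58 − 38) = 20 mg/L as CaCO₃ × 598,030 L = 11,960 g as CaCO₃.
(b) Equivalents: 11,960 g ÷ 50 g/eq = 239.2 eq.
(b) Each mole of Na₂CO₃ supplies 2 eq, so 239.2 / 2 = 119.6 mol.
(b) Mass: 119.6 mol × 106 g/mol = 12,680 g.

(a) 24.0%; (b) 12.7 kg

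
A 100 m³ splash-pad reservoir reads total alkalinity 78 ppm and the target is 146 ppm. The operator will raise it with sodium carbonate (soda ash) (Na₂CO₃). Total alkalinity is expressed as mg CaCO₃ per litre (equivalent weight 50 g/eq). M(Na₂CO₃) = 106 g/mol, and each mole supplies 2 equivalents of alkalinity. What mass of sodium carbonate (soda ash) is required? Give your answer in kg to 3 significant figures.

Volume: 100 m³ = 100,000 L.
Alkalinity to add: (146 − 78) = 68 mg/L as CaCO₃ × 100,000 L = 6800 g as CaCO₃.
Equivalents: 6800 g ÷ 50 g/eq = 136 eq.
Each mole of Na₂CO₃ supplies 2 eq, so 136 / 2 = 68 mol.
Mass: 68 mol × 106 g/mol = 7208 g.

7.21 kg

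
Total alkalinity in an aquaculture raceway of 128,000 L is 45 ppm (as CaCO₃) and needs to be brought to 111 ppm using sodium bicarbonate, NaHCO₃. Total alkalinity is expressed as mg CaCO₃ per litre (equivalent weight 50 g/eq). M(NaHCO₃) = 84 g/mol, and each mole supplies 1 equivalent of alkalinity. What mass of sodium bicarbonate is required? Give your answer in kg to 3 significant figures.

Alkalinity to add: (111 − 45) = 66 mg/L as CaCO₃ × 128,000 L = 8448 g as CaCO₃.
Equivalents: 8448 g ÷ 50 g/eq = 169 eq.
NaHCO₃ supplies 1 eq per mole → 169 mol.
Mass: 169 mol × 84 g/mol = 14,190 g.

14.2 kg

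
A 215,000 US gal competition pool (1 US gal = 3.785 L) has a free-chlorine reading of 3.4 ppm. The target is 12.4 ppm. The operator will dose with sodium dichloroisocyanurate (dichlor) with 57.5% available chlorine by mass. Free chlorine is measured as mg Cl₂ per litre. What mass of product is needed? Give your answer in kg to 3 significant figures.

12.7 kg

Volume: 215,000 US gal × 3.785 L/gal = 813,775 L.
Chlorine deficit: 12.4 − 3.4 = 9 ppm = 9 mg/L as Cl₂.
Cl₂ equivalent needed: 9 mg/L × 813,775 L = 7,324,000 mg = 7324 g.
Product at 57.5% available chlorine: 7324 / 0.575 = 12,740 g.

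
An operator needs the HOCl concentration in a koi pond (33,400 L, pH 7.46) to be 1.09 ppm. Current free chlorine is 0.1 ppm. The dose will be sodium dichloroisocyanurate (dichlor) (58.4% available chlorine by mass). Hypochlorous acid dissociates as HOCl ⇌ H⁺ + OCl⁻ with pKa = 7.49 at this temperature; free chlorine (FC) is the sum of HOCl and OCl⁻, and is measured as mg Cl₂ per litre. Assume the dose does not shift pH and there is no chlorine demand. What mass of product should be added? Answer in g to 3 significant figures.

[OCl⁻]/[HOCl] = 10^(pH − pKa) = 10^(7.46 − 7.49) = 0.9333; fraction as HOCl = 1/(1 + 0.9333) = 0.5173.
Free chlorine required for 1.09 ppm HOCl: 1.09 / 0.5173 = 2.107 ppm.
FC to add: 2.107 − 0.1 = 2.007 mg/L as Cl₂.
Cl₂ equivalent: 2.007 mg/L × 33,400 L = 67.04 g.
Product at 58.4% available Cl: 67.04 / 0.584 = 114.8 g.

115 g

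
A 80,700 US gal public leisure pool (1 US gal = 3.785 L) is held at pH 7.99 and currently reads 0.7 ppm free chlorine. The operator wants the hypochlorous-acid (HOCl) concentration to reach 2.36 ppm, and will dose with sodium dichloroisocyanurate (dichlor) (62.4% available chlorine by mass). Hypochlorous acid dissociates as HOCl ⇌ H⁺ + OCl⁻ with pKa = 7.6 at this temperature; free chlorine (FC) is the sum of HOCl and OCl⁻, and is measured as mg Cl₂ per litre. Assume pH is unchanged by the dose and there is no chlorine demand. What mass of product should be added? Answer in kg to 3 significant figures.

Volume: 80,700 US gal × 3.785 L/gal = 305,450 L.
[OCl⁻]/[HOCl] = 10^(pH − pKa) = 10^(7.99 − 7.6) = 2.455; fraction as HOCl = 1/(1 + 2.455) = 0.2895.
Free chlorine required for 2.36 ppm HOCl: 2.36 / 0.2895 = 8.153 ppm.
FC to add: 8.153 − 0.7 = 7.453 mg/L as Cl₂.
Cl₂ equivalent: 7.453 mg/L × 305,450 L = 2277 g.
Product at 62.4% available Cl: 2277 / 0.624 = 3648 g.

3.65 kg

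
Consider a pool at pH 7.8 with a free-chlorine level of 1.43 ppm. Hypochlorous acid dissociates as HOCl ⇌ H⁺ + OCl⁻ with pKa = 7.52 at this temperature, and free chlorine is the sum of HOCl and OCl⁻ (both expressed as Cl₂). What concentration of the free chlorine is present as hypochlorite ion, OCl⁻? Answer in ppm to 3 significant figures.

[OCl⁻]/[HOCl] = 10^(pH − pKa) = 10^(7.8 − 7.52) = 10^0.28 = 1.905.
Fraction as HOCl = 1 / (1 + 1.905) = 0.3442.
OCl⁻ = (1 − 0.3442) × 1.43 ppm = 0.9378 ppm.

0.938 ppm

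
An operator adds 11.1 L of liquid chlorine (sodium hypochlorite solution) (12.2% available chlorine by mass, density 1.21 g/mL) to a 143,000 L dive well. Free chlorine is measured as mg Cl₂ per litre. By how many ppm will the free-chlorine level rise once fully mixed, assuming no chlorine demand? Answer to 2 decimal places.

Mass of solution: 11.1 L × 1000 mL/L × 1.21 g/mL = 13,430 g.
Available chlorine delivered: 13,430 g × 0.122 = 1639 g as Cl₂.
Concentration rise: 1639 g / 143,000 L = 11.46 mg/L = 11.46 ppm.

11.46 ppm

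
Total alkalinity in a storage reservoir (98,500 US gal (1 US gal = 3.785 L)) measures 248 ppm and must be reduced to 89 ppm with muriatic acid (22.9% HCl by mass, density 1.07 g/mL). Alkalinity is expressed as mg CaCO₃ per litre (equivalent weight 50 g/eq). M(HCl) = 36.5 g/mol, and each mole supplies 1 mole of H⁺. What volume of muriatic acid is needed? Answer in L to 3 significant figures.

Volume: 98,500 US gal × 3.785 L/gal = 372,822 L.
Alkalinity to neutralize: (248 − 89) = 159 mg/L as CaCO₃ × 372,822 L = 59,280 g as CaCO₃.
Equivalents of H⁺ required: 59,280 ÷ 50 g/eq = 1186 eq = 1186 mol HCl.
Mass of HCl: 1186 × 36.5 = 43,270 g.
Mass of 22.9% solution: 43,270 / 0.229 = 189,000 g.
Volume: 189,000 g ÷ 1.07 g/mL = 176,600 mL.

177 L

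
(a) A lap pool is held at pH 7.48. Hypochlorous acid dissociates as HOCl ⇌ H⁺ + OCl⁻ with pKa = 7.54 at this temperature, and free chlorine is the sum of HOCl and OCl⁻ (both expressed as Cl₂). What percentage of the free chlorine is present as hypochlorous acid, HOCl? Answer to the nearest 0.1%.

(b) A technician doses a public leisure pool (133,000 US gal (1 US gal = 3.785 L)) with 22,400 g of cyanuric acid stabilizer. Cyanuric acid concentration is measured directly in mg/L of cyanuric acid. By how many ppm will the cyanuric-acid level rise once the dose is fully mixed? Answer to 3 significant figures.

(a) 53.4%; (b) 44.5 ppm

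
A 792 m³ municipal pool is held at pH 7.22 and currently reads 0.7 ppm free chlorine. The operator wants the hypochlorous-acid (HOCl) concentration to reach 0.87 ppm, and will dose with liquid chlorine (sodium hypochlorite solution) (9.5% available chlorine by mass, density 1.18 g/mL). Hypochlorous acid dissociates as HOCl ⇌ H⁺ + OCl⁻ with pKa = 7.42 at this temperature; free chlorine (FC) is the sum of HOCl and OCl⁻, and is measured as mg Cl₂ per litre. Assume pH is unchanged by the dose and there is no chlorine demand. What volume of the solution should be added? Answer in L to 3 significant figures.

5.08 L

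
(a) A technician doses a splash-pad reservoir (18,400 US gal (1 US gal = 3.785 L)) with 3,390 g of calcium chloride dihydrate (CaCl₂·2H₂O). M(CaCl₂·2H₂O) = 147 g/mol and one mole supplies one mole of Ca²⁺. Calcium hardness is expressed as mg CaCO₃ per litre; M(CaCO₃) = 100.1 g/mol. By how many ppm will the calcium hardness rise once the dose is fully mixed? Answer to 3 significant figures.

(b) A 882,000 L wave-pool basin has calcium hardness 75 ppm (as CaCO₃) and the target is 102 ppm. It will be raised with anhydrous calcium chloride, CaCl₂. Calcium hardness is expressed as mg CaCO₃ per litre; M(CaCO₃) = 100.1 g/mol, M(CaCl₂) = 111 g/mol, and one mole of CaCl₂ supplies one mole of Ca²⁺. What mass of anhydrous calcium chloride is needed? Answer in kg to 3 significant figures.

(a) Volume: 18,400 US gal × 3.785 L/gal = 69,644 L.
(a) Moles of Ca²⁺: 3,390 g ÷ 147 g/mol = 23.06 mol.
(a) As CaCO₃: 23.06 mol × 100.1 g/mol = 2308 g.
(a) Rise: 2308 g / 69,644 L × 1000 = 33.15 mg/L.

(b) Hardness to add: (102 − 75) = 27 mg/L as CaCO₃ × 882,000 L = 23,810 g as CaCO₃.
(b) Moles of Ca²⁺ (1 mol Ca²⁺ ≡ 1 mol CaCO₃): 23,810 / 100.1 g/mol = 237.9 mol.
(b) Mass of CaCl₂: 237.9 × 111 = 26,410 g.

(a) 33.1 ppm; (b) 26.4 kg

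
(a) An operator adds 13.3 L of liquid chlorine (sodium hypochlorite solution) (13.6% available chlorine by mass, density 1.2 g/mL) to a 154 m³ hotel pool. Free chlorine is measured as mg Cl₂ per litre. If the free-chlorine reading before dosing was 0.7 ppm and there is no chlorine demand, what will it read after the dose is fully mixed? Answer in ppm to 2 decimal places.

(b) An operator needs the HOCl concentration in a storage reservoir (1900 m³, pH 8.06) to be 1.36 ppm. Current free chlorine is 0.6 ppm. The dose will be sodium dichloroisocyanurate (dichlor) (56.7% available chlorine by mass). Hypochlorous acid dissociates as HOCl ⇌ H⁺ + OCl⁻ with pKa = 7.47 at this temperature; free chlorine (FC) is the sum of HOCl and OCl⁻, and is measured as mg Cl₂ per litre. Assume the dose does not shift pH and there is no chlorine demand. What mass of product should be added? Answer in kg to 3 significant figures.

(a) 14.79 ppm; (b) 20.3 kg

(a) Volume: 154 m³ = 154,000 L.
(a) Mass of solution: 13.3 L × 1000 mL/L × 1.2 g/mL = 15,960 g.
(a) Available chlorine delivered: 15,960 g × 0.136 = 2171 g as Cl₂.
(a) Concentration rise: 2171 g / 154,000 L = 14.09 mg/L = 14.09 ppm.
(a) Final FC: 0.7 + 14.09 = 14.79 ppm.

(b) Volume: 1900 m³ = 1,900,000 L.
(b) [OCl⁻]/[HOCl] = 10^(pH − pKa) = 10^(8.06 − 7.47) = 3.89; fraction as HOCl = 1/(1 + 3.89) = 0.2045.
(b) Free chlorine required for 1.36 ppm HOCl: 1.36 / 0.2045 = 6.651 ppm.
(b) FC to add: 6.651 − 0.6 = 6.051 mg/L as Cl₂.
(b) Cl₂ equivalent: 6.051 mg/L × 1,900,000 L = 11,500 g.
(b) Product at 56.7% available Cl: 11,500 / 0.567 = 20,280 g.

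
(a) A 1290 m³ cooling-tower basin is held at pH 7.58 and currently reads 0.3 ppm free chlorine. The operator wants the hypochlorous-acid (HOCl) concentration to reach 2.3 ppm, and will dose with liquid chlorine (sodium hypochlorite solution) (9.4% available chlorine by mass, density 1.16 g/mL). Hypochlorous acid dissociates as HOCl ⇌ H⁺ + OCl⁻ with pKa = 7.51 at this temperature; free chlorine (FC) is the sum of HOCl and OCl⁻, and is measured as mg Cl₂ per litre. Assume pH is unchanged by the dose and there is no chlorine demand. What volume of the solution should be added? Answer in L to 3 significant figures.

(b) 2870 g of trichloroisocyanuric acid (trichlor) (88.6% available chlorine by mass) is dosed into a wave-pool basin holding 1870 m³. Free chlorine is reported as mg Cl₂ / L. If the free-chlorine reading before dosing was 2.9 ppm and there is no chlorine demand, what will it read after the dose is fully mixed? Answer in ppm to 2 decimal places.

(a) Volume: 1290 m³ = 1,290,000 L.
(a) [OCl⁻]/[HOCl] = 10^(pH − pKa) = 10^(7.58 − 7.51) = 1.175; fraction as HOCl = 1/(1 + 1.175) = 0.4598.
(a) Free chlorine required for 2.3 ppm HOCl: 2.3 / 0.4598 = 5.002 ppm.
(a) FC to add: 5.002 − 0.3 = 4.702 mg/L as Cl₂.
(a) Cl₂ equivalent: 4.702 mg/L × 1,290,000 L = 6066 g.
(a) Product at 9.4% available Cl: 6066 / 0.094 = 64,530 g.
(a) Volume: 64,530 g ÷ 1.16 g/mL = 55,630 mL.

(b) Volume: 1870 m³ = 1,870,000 L.
(b) Available chlorine delivered: 2870 g × 0.886 = 2543 g as Cl₂.
(b) Concentration rise: 2543 g / 1,870,000 L = 1.36 mg/L = 1.36 ppm.
(b) Final FC: 2.9 + 1.36 = 4.26 ppm.

(a) 55.6 L; (b) 4.26 ppm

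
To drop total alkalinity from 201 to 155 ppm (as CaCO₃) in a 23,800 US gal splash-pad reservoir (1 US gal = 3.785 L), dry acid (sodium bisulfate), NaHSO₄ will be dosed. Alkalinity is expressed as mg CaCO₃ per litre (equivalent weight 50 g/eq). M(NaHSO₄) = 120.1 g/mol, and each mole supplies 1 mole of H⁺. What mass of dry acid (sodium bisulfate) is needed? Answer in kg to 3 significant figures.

Volume: 23,800 US gal × 3.785 L/gal = 90,083 L.
Alkalinity to neutralize: (201 − 155) = 46 mg/L as CaCO₃ × 90,083 L = 4144 g as CaCO₃.
Equivalents of H⁺ required: 4144 ÷ 50 g/eq = 82.88 eq = 82.88 mol NaHSO₄.
Mass of NaHSO₄: 82.88 × 120.1 = 9953 g.

9.95 kg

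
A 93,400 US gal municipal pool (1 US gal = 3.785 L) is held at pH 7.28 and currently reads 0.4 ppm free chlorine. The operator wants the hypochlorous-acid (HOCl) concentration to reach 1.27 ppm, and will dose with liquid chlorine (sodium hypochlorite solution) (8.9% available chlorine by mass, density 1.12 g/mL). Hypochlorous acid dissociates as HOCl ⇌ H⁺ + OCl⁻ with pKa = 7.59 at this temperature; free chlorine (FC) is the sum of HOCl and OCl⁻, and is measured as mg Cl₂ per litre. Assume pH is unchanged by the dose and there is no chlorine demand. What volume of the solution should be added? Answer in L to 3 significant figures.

5.29 L

Volume: 93,400 US gal × 3.785 L/gal = 353,519 L.
[OCl⁻]/[HOCl] = 10^(pH − pKa) = 10^(7.28 − 7.59) = 0.4898; fraction as HOCl = 1/(1 + 0.4898) = 0.6712.
Free chlorine required for 1.27 ppm HOCl: 1.27 / 0.6712 = 1.892 ppm.
FC to add: 1.892 − 0.4 = 1.492 mg/L as Cl₂.
Cl₂ equivalent: 1.492 mg/L × 353,519 L = 527.5 g.
Product at 8.9% available Cl: 527.5 / 0.089 = 5926 g.
Volume: 5926 g ÷ 1.12 g/mL = 5292 mL.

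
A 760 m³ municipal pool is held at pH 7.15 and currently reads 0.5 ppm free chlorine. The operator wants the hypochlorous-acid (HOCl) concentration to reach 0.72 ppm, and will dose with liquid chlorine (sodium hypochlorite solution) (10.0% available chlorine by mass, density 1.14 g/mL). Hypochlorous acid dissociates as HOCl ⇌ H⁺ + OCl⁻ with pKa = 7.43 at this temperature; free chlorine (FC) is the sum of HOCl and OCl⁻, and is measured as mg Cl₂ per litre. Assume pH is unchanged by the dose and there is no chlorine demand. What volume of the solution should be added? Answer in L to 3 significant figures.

3.99 L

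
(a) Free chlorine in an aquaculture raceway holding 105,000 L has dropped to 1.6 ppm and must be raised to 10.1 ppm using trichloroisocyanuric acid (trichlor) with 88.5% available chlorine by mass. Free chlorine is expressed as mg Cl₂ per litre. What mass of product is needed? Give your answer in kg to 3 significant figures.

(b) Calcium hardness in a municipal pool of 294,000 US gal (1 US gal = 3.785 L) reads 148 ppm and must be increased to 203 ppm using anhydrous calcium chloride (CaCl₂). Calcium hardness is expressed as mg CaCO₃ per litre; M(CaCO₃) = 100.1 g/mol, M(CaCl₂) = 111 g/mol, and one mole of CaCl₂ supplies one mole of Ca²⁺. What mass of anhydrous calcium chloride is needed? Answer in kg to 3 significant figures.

(a) Chlorine deficit: 10.1 − 1.6 = 8.5 ppm = 8.5 mg/L as Cl₂.
(a) Cl₂ equivalent needed: 8.5 mg/L × 105,000 L = 892,500 mg = 892.5 g.
(a) Product at 88.5% available chlorine: 892.5 / 0.885 = 1008 g.

(b) Volume: 294,000 US gal × 3.785 L/gal = 1,112,790 L.
(b) Hardness to add: (203 − 148) = 55 mg/L as CaCO₃ × 1,112,790 L = 61,200 g as CaCO₃.
(b) Moles of Ca²⁺ (1 mol Ca²⁺ ≡ 1 mol CaCO₃): 61,200 / 100.1 g/mol = 611.4 mol.
(b) Mass of CaCl₂: 611.4 × 111 = 67,870 g.

(a) 1.01 kg; (b) 67.9 kg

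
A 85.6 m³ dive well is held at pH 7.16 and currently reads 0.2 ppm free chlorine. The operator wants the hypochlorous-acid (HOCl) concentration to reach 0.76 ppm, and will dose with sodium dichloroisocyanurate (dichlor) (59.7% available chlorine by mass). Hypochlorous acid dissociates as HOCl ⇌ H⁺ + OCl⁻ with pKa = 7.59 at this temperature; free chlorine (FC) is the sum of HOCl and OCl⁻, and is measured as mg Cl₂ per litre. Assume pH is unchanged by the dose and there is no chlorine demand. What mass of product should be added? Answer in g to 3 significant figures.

121 g

Volume: 85.6 m³ = 85,600 L.
[OCl⁻]/[HOCl] = 10^(pH − pKa) = 10^(7.16 − 7.59) = 0.3715; fraction as HOCl = 1/(1 + 0.3715) = 0.7291.
Free chlorine required for 0.76 ppm HOCl: 0.76 / 0.7291 = 1.042 ppm.
FC to add: 1.042 − 0.2 = 0.8424 mg/L as Cl₂.
Cl₂ equivalent: 0.8424 mg/L × 85,600 L = 72.11 g.
Product at 59.7% available Cl: 72.11 / 0.597 = 120.8 g.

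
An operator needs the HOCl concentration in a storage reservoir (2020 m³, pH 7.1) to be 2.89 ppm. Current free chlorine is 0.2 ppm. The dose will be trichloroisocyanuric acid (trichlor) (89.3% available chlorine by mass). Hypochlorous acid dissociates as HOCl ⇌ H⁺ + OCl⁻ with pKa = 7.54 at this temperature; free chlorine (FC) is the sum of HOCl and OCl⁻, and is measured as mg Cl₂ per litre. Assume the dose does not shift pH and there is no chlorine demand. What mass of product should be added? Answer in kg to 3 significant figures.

8.46 kg

Volume: 2020 m³ = 2,020,000 L.
[OCl⁻]/[HOCl] = 10^(pH − pKa) = 10^(7.1 − 7.54) = 0.3631; fraction as HOCl = 1/(1 + 0.3631) = 0.7336.
Free chlorine required for 2.89 ppm HOCl: 2.89 / 0.7336 = 3.939 ppm.
FC to add: 3.939 − 0.2 = 3.739 mg/L as Cl₂.
Cl₂ equivalent: 3.739 mg/L × 2,020,000 L = 7553 g.
Product at 89.3% available Cl: 7553 / 0.893 = 8458 g.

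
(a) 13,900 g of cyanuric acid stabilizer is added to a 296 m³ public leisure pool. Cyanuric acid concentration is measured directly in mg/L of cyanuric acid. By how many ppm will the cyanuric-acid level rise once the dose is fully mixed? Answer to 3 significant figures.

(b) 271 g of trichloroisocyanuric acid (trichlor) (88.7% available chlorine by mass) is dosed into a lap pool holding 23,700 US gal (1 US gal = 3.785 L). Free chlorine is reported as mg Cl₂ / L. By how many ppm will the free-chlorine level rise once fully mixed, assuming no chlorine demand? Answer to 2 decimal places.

(a) 47.0 ppm; (b) 2.68 ppm

(a) Volume: 296 m³ = 296,000 L.
(a) Rise: 13,900 g / 296,000 L × 1000 = 46.96 mg/L.

(b) Volume: 23,700 US gal × 3.785 L/gal = 89,704 L.
(b) Available chlorine delivered: 271 g × 0.887 = 240.4 g as Cl₂.
(b) Concentration rise: 240.4 g / 89,704 L = 2.68 mg/L = 2.68 ppm.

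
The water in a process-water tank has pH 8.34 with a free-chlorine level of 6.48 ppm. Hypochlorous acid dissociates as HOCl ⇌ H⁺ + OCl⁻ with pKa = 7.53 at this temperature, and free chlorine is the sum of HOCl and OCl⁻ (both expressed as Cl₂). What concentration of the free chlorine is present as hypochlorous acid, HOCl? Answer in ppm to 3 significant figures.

[OCl⁻]/[HOCl] = 10^(pH − pKa) = 10^(8.34 − 7.53) = 10^0.81 = 6.457.
Fraction as HOCl = 1 / (1 + 6.457) = 0.1341.
HOCl = 0.1341 × 6.48 ppm = 0.869 ppm.

0.869 ppm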